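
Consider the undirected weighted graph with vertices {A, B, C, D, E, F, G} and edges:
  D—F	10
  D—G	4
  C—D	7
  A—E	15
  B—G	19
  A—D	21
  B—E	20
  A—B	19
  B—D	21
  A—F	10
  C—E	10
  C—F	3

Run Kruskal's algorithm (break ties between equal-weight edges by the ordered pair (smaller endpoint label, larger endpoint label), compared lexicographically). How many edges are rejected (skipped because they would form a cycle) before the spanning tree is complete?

2

Kruskal's algorithm — process edges by increasing weight (ties by edge label):
C—F (3): add — endpoints in different components.
D—G (4): add — endpoints in different components.
C—D (7): add — endpoints in different components.
A—F (10): add — endpoints in different components.
C—E (10): add — endpoints in different components.
D—F (10): skip — D and F already connected.
A—E (15): skip — A and E already connected.
A—B (19): add — endpoints in different components.
Edges rejected before the tree was complete: 2.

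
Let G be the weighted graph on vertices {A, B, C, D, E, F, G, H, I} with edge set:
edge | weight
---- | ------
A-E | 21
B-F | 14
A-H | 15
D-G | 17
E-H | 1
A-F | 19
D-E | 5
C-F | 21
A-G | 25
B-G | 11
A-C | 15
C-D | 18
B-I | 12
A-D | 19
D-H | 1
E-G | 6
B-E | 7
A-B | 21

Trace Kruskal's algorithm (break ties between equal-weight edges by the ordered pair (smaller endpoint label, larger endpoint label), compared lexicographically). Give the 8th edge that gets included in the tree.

Kruskal: consider edges lightest-first.
D-H (1): add — endpoints in different components.
E-H (1): add — endpoints in different components.
D-E (5): skip — D and E already connected.
E-G (6): add — endpoints in different components.
B-E (7): add — endpoints in different components.
B-G (11): skip — B and G already connected.
B-I (12): add — endpoints in different components.
B-F (14): add — endpoints in different components.
A-C (15): add — endpoints in different components.
A-H (15): add — endpoints in different components.
The 8th edge added is A-H.

A-H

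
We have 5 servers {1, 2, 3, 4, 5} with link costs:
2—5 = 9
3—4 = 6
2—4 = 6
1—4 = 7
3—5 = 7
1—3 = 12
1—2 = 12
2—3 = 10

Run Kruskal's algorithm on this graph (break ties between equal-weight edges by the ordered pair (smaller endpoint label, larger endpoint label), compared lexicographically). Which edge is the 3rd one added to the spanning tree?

1-4

Kruskal: consider edges lightest-first.
2—4 (6): add. Components now {1} {2,4} {3} {5}
3—4 (6): add. Components now {1} {2,3,4} {5}
1—4 (7): add. Components now {1,2,3,4} {5}
3—5 (7): add. Components now {1,2,3,4,5}
The 3rd edge added is 1—4.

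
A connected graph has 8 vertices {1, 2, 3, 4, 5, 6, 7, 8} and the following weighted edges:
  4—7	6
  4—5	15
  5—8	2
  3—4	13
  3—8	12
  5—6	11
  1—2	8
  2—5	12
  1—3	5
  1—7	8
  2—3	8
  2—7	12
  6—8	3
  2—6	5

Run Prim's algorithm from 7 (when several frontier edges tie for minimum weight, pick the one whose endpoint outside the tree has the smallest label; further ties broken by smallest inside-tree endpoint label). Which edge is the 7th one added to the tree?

Prim, starting at 7.
Step 1: cheapest edge leaving the tree is 4—7 (6); add 4.
Step 2: cheapest edge leaving the tree is 1—7 (8); add 1.
Step 3: cheapest edge leaving the tree is 1—3 (5); add 3.
Step 4: cheapest edge leaving the tree is 1—2 (8); add 2.
Step 5: cheapest edge leaving the tree is 2—6 (5); add 6.
Step 6: cheapest edge leaving the tree is 6—8 (3); add 8.
Step 7: cheapest edge leaving the tree is 5—8 (2); add 5.
The 7th edge added is 5—8.

5-8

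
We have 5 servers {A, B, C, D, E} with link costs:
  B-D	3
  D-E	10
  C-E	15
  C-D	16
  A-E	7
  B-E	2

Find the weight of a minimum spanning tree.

27

Kruskal: consider edges lightest-first.
B-E (2): add. Components now {A} {B,E} {C} {D}
B-D (3): add. Components now {A} {B,D,E} {C}
A-E (7): add. Components now {A,B,D,E} {C}
D-E (10): skip — D and E already connected.
C-E (15): add. Components now {A,B,C,D,E}
MST edges: B-E, B-D, A-E, C-E; total weight 2+3+7+15 = 27.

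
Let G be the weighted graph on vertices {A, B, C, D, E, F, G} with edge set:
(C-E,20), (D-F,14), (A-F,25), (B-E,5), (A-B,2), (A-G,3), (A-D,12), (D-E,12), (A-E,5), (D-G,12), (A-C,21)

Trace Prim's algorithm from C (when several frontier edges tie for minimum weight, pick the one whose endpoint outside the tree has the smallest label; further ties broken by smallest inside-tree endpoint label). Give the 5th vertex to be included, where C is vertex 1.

G

Prim, starting at C.
Step 1: cheapest edge leaving the tree is C-E (20); add E.
Step 2: cheapest edge leaving the tree is A-E (5); add A.
Step 3: cheapest edge leaving the tree is A-B (2); add B.
Step 4: cheapest edge leaving the tree is A-G (3); add G.
Step 5: cheapest edge leaving the tree is A-D (12); add D.
Step 6: cheapest edge leaving the tree is D-F (14); add F.
Vertex order: C, E, A, B, G, D, F. The 5th vertex is G.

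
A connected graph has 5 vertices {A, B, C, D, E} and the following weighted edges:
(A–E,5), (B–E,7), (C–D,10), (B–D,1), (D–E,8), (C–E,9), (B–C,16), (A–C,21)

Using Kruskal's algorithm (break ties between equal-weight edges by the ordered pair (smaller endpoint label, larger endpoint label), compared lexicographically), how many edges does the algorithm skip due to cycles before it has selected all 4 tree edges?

Kruskal: consider edges lightest-first.
B–D (1): add. Components now {A} {B,D} {C} {E}
A–E (5): add. Components now {A,E} {B,D} {C}
B–E (7): add. Components now {A,B,D,E} {C}
D–E (8): skip — D and E already connected.
C–E (9): add. Components now {A,B,C,D,E}
Edges rejected before the tree was complete: 1.

1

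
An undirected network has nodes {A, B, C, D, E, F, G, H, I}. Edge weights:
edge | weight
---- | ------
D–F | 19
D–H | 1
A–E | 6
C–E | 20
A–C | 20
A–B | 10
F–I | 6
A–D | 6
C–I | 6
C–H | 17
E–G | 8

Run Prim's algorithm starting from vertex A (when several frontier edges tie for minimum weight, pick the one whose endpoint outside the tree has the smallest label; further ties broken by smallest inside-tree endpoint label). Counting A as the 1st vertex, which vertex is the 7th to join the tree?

Prim, starting at A.
Step 1: cheapest edge leaving the tree is A–D (6); add D.
Step 2: cheapest edge leaving the tree is D–H (1); add H.
Step 3: cheapest edge leaving the tree is A–E (6); add E.
Step 4: cheapest edge leaving the tree is E–G (8); add G.
Step 5: cheapest edge leaving the tree is A–B (10); add B.
Step 6: cheapest edge leaving the tree is C–H (17); add C.
Step 7: cheapest edge leaving the tree is C–I (6); add I.
Step 8: cheapest edge leaving the tree is F–I (6); add F.
Vertex order: A, D, H, E, G, B, C, I, F. The 7th vertex is C.

C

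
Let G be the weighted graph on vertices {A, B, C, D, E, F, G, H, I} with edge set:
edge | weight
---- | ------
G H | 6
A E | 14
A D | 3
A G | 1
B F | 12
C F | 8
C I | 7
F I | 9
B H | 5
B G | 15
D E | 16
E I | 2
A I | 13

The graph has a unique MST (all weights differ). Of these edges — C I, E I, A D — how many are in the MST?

Kruskal: consider edges lightest-first.
A G (1): add — endpoints in different components.
E I (2): add — endpoints in different components.
A D (3): add — endpoints in different components.
B H (5): add — endpoints in different components.
G H (6): add — endpoints in different components.
C I (7): add — endpoints in different components.
C F (8): add — endpoints in different components.
F I (9): skip — F and I already connected.
B F (12): add — endpoints in different components.
MST edge set: {A G, E I, A D, B H, G H, C I, C F, B F}.
Of the listed edges, {C I, E I, A D} are in the MST → 3.

3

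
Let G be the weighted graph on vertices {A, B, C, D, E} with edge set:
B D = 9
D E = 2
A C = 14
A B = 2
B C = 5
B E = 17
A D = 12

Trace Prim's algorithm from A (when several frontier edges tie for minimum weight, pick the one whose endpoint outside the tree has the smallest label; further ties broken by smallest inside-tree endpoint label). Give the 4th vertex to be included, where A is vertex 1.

Prim, starting at A.
Step 1: frontier [A B 2, A D 12, A C 14] → take A B (2); add B.
Step 2: frontier [A D 12, A C 14, B C 5, B D 9, B E 17] → take B C (5); add C.
Step 3: frontier [A D 12, B D 9, B E 17] → take B D (9); add D.
Step 4: frontier [B E 17, D E 2] → take D E (2); add E.
Vertex order: A, B, C, D, E. The 4th vertex is D.

D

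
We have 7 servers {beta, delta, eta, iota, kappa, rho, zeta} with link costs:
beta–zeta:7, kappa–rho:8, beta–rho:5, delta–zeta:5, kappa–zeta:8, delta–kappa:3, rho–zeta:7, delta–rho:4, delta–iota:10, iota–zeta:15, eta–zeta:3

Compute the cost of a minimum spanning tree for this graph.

30

Kruskal: consider edges lightest-first.
delta–kappa (3): add — endpoints in different components.
eta–zeta (3): add — endpoints in different components.
delta–rho (4): add — endpoints in different components.
beta–rho (5): add — endpoints in different components.
delta–zeta (5): add — endpoints in different components.
beta–zeta (7): skip — beta and zeta already connected.
rho–zeta (7): skip — zeta and rho already connected.
kappa–rho (8): skip — kappa and rho already connected.
kappa–zeta (8): skip — kappa and zeta already connected.
delta–iota (10): add — endpoints in different components.
MST edges: delta–kappa, eta–zeta, delta–rho, beta–rho, delta–zeta, delta–iota; total weight 3+3+4+5+5+10 = 30.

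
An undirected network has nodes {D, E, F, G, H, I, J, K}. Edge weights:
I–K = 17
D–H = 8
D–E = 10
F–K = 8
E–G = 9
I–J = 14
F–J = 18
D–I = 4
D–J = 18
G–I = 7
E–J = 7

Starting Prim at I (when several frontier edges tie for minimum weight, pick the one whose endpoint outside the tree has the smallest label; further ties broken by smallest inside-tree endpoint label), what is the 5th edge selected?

E-J

Prim's algorithm from I:
Step 1: cheapest edge leaving the tree is D–I (4); add D.
Step 2: cheapest edge leaving the tree is G–I (7); add G.
Step 3: cheapest edge leaving the tree is D–H (8); add H.
Step 4: cheapest edge leaving the tree is E–G (9); add E.
Step 5: cheapest edge leaving the tree is E–J (7); add J.
Step 6: cheapest edge leaving the tree is I–K (17); add K.
Step 7: cheapest edge leaving the tree is F–K (8); add F.
The 5th edge added is E–J.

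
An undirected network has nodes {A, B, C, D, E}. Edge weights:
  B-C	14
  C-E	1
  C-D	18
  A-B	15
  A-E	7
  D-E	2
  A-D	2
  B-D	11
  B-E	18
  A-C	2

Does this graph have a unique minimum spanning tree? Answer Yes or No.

No

Sort edges by weight, then run Kruskal:
C-E (1): add — endpoints in different components.
A-C (2): add — endpoints in different components.
A-D (2): add — endpoints in different components.
D-E (2): skip — D and E already connected.
A-E (7): skip — A and E already connected.
B-D (11): add — endpoints in different components.
Non-tree edge D-E has weight 2, equal to the heaviest edge on its tree cycle — swapping gives another MST of the same weight. Not unique.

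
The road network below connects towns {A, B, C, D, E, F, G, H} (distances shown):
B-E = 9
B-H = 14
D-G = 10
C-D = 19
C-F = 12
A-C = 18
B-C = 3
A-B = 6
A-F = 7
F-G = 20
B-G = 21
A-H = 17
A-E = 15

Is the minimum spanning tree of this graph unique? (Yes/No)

Kruskal: consider edges lightest-first.
B-C (3): add — endpoints in different components.
A-B (6): add — endpoints in different components.
A-F (7): add — endpoints in different components.
B-E (9): add — endpoints in different components.
D-G (10): add — endpoints in different components.
C-F (12): skip — C and F already connected.
B-H (14): add — endpoints in different components.
A-E (15): skip — A and E already connected.
A-H (17): skip — A and H already connected.
A-C (18): skip — A and C already connected.
C-D (19): add — endpoints in different components.
Every non-tree edge has weight strictly greater than the heaviest edge on the tree path between its endpoints, so the MST is unique.

Yes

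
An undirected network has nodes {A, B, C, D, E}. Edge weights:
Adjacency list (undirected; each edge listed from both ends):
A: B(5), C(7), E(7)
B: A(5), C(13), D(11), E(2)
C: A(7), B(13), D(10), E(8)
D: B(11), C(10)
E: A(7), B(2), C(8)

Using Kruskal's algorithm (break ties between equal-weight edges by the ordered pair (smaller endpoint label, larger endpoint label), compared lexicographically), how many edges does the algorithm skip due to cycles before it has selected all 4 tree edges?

Sort edges by weight, then run Kruskal:
B–E (2): add. Components now {A} {B,E} {C} {D}
A–B (5): add. Components now {A,B,E} {C} {D}
A–C (7): add. Components now {A,B,C,E} {D}
A–E (7): skip — A and E already connected.
C–E (8): skip — C and E already connected.
C–D (10): add. Components now {A,B,C,D,E}
Edges rejected before the tree was complete: 2.

2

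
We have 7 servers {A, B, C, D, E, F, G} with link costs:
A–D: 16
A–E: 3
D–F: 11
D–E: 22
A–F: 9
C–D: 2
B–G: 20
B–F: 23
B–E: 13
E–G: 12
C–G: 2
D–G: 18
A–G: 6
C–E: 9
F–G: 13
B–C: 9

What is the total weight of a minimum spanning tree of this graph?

Kruskal: consider edges lightest-first.
C–D (2): add. Components now {A} {B} {C,D} {E} {F} {G}
C–G (2): add. Components now {A} {B} {C,D,G} {E} {F}
A–E (3): add. Components now {A,E} {B} {C,D,G} {F}
A–G (6): add. Components now {A,C,D,E,G} {B} {F}
A–F (9): add. Components now {A,C,D,E,F,G} {B}
B–C (9): add. Components now {A,B,C,D,E,F,G}
MST edges: C–D, C–G, A–E, A–G, A–F, B–C; total weight 2+2+3+6+9+9 = 31.

31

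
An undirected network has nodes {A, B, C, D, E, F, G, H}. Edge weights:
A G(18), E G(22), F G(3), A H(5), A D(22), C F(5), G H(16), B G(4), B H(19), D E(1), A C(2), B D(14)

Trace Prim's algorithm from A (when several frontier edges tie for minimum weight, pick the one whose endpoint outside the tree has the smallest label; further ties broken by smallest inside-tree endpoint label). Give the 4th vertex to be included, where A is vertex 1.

G

Prim, starting at A.
Step 1: cheapest edge leaving the tree is A C (2); add C.
Step 2: cheapest edge leaving the tree is C F (5); add F.
Step 3: cheapest edge leaving the tree is F G (3); add G.
Step 4: cheapest edge leaving the tree is B G (4); add B.
Step 5: cheapest edge leaving the tree is A H (5); add H.
Step 6: cheapest edge leaving the tree is B D (14); add D.
Step 7: cheapest edge leaving the tree is D E (1); add E.
Vertex order: A, C, F, G, B, H, D, E. The 4th vertex is G.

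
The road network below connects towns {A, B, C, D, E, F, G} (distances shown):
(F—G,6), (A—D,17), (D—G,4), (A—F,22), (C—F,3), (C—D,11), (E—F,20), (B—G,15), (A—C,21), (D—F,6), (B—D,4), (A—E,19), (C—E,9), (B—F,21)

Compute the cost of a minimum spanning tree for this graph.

43

Prim's algorithm from A:
Step 1: frontier [A—D 17, A—E 19, A—C 21, A—F 22] → take A—D (17); add D.
Step 2: frontier [A—E 19, A—C 21, A—F 22, B—D 4, D—G 4, D—F 6, C—D 11] → take B—D (4); add B.
Step 3: frontier [A—E 19, A—C 21, A—F 22, B—G 15, B—F 21, D—G 4, D—F 6, C—D 11] → take D—G (4); add G.
Step 4: frontier [A—E 19, A—C 21, A—F 22, B—F 21, D—F 6, C—D 11, F—G 6] → take D—F (6); add F.
Step 5: frontier [A—E 19, A—C 21, C—D 11, C—F 3, E—F 20] → take C—F (3); add C.
Step 6: frontier [A—E 19, C—E 9, E—F 20] → take C—E (9); add E.
MST edges: A—D, B—D, D—G, D—F, C—F, C—E; total weight 17+4+4+6+3+9 = 43.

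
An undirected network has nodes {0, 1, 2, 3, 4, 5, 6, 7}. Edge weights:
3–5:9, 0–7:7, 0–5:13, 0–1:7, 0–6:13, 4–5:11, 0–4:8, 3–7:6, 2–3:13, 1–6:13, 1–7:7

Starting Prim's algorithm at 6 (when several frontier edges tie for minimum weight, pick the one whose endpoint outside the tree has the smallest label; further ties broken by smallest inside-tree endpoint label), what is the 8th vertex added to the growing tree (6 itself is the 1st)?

2

Grow the tree from 6 using Prim:
Step 1: cheapest edge leaving the tree is 0–6 (13); add 0.
Step 2: cheapest edge leaving the tree is 0–1 (7); add 1.
Step 3: cheapest edge leaving the tree is 0–7 (7); add 7.
Step 4: cheapest edge leaving the tree is 3–7 (6); add 3.
Step 5: cheapest edge leaving the tree is 0–4 (8); add 4.
Step 6: cheapest edge leaving the tree is 3–5 (9); add 5.
Step 7: cheapest edge leaving the tree is 2–3 (13); add 2.
Vertex order: 6, 0, 1, 7, 3, 4, 5, 2. The 8th vertex is 2.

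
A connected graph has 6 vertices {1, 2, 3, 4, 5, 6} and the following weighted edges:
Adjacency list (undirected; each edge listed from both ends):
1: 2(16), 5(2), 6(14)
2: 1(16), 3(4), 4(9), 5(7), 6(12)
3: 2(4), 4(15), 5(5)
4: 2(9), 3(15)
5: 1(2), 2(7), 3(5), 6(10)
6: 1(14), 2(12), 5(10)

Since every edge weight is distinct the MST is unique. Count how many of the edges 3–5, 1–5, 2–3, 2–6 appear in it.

Kruskal's algorithm — process edges by increasing weight (ties by edge label):
1–5 (2): add — endpoints in different components.
2–3 (4): add — endpoints in different components.
3–5 (5): add — endpoints in different components.
2–5 (7): skip — 2 and 5 already connected.
2–4 (9): add — endpoints in different components.
5–6 (10): add — endpoints in different components.
MST edge set: {1–5, 2–3, 3–5, 2–4, 5–6}.
Of the listed edges, {3–5, 1–5, 2–3} are in the MST → 3.

3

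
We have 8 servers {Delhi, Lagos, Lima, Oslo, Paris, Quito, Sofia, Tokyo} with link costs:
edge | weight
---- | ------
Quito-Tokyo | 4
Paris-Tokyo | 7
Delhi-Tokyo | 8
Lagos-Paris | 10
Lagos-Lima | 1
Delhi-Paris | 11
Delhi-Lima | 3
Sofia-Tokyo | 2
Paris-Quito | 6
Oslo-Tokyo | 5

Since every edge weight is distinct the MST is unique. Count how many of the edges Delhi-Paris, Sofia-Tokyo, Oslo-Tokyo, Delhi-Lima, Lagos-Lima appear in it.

4

Sort edges by weight, then run Kruskal:
Lagos-Lima (1): add — endpoints in different components.
Sofia-Tokyo (2): add — endpoints in different components.
Delhi-Lima (3): add — endpoints in different components.
Quito-Tokyo (4): add — endpoints in different components.
Oslo-Tokyo (5): add — endpoints in different components.
Paris-Quito (6): add — endpoints in different components.
Paris-Tokyo (7): skip — Paris and Tokyo already connected.
Delhi-Tokyo (8): add — endpoints in different components.
MST edge set: {Lagos-Lima, Sofia-Tokyo, Delhi-Lima, Quito-Tokyo, Oslo-Tokyo, Paris-Quito, Delhi-Tokyo}.
Of the listed edges, {Sofia-Tokyo, Oslo-Tokyo, Delhi-Lima, Lagos-Lima} are in the MST → 4.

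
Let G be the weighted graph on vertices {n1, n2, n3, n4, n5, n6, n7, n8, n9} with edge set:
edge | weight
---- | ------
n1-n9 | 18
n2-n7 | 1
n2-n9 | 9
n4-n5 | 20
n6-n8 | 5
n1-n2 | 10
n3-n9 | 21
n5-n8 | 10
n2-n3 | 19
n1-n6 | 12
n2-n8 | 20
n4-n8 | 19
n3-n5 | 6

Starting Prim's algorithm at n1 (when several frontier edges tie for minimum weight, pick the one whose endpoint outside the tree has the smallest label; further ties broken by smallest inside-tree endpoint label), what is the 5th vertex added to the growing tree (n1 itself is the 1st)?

n6

Grow the tree from n1 using Prim:
Step 1: cheapest edge leaving the tree is n1-n2 (10); add n2.
Step 2: cheapest edge leaving the tree is n2-n7 (1); add n7.
Step 3: cheapest edge leaving the tree is n2-n9 (9); add n9.
Step 4: cheapest edge leaving the tree is n1-n6 (12); add n6.
Step 5: cheapest edge leaving the tree is n6-n8 (5); add n8.
Step 6: cheapest edge leaving the tree is n5-n8 (10); add n5.
Step 7: cheapest edge leaving the tree is n3-n5 (6); add n3.
Step 8: cheapest edge leaving the tree is n4-n8 (19); add n4.
Vertex order: n1, n2, n7, n9, n6, n8, n5, n3, n4. The 5th vertex is n6.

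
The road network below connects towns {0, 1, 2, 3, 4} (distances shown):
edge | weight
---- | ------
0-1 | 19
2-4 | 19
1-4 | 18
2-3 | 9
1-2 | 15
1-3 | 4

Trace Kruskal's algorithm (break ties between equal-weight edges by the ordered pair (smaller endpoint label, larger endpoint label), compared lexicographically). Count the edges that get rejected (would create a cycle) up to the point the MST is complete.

Kruskal's algorithm — process edges by increasing weight (ties by edge label):
1-3 (4): add. Components now {0} {1,3} {2} {4}
2-3 (9): add. Components now {0} {1,2,3} {4}
1-2 (15): skip — 1 and 2 already connected.
1-4 (18): add. Components now {0} {1,2,3,4}
0-1 (19): add. Components now {0,1,2,3,4}
Edges rejected before the tree was complete: 1.

1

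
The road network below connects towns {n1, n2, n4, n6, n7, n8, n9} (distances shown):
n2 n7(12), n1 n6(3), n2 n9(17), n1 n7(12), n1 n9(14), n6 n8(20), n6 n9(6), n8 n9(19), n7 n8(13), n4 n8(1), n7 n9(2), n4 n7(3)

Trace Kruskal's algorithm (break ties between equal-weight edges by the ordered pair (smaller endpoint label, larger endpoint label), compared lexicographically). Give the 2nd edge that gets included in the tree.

Sort edges by weight, then run Kruskal:
n4 n8 (1): add — endpoints in different components.
n7 n9 (2): add — endpoints in different components.
n1 n6 (3): add — endpoints in different components.
n4 n7 (3): add — endpoints in different components.
n6 n9 (6): add — endpoints in different components.
n1 n7 (12): skip — n7 and n1 already connected.
n2 n7 (12): add — endpoints in different components.
The 2nd edge added is n7 n9.

n7-n9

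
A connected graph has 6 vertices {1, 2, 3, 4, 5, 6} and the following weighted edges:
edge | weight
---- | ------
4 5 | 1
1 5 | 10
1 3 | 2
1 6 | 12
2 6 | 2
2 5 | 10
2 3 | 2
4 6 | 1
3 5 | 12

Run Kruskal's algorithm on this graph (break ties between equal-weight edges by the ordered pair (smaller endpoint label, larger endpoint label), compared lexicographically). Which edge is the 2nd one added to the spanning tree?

4-6

Kruskal: consider edges lightest-first.
4 5 (1): add. Components now {1} {2} {3} {4,5} {6}
4 6 (1): add. Components now {1} {2} {3} {4,5,6}
1 3 (2): add. Components now {1,3} {2} {4,5,6}
2 3 (2): add. Components now {1,2,3} {4,5,6}
2 6 (2): add. Components now {1,2,3,4,5,6}
The 2nd edge added is 4 6.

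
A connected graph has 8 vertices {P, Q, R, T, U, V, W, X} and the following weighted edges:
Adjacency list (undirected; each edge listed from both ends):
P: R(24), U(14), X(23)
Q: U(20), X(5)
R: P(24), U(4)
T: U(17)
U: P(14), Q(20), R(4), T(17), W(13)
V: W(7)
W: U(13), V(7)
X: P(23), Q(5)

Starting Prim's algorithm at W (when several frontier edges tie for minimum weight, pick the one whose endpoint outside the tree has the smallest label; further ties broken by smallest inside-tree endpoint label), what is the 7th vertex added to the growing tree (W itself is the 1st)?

Q

Prim, starting at W.
Step 1: cheapest edge leaving the tree is V–W (7); add V.
Step 2: cheapest edge leaving the tree is U–W (13); add U.
Step 3: cheapest edge leaving the tree is R–U (4); add R.
Step 4: cheapest edge leaving the tree is P–U (14); add P.
Step 5: cheapest edge leaving the tree is T–U (17); add T.
Step 6: cheapest edge leaving the tree is Q–U (20); add Q.
Step 7: cheapest edge leaving the tree is Q–X (5); add X.
Vertex order: W, V, U, R, P, T, Q, X. The 7th vertex is Q.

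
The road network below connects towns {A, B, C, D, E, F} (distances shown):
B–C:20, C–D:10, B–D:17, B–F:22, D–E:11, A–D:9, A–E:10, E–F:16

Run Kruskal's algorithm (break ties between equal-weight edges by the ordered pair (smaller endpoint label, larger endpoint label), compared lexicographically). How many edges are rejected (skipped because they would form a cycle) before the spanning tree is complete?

1

Sort edges by weight, then run Kruskal:
A–D (9): add — endpoints in different components.
A–E (10): add — endpoints in different components.
C–D (10): add — endpoints in different components.
D–E (11): skip — D and E already connected.
E–F (16): add — endpoints in different components.
B–D (17): add — endpoints in different components.
Edges rejected before the tree was complete: 1.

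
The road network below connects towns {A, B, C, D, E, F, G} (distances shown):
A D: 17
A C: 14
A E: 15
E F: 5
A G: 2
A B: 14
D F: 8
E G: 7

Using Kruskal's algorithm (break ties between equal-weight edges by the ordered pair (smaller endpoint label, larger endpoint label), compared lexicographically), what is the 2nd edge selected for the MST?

Kruskal's algorithm — process edges by increasing weight (ties by edge label):
A G (2): add — endpoints in different components.
E F (5): add — endpoints in different components.
E G (7): add — endpoints in different components.
D F (8): add — endpoints in different components.
A B (14): add — endpoints in different components.
A C (14): add — endpoints in different components.
The 2nd edge added is E F.

E-F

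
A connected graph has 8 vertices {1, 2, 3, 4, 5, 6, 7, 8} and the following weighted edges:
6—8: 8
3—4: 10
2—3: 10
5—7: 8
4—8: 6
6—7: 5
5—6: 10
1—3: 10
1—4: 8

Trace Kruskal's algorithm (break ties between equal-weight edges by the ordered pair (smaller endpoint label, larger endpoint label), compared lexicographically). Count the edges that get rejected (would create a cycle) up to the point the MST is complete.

0

Sort edges by weight, then run Kruskal:
6—7 (5): add — endpoints in different components.
4—8 (6): add — endpoints in different components.
1—4 (8): add — endpoints in different components.
5—7 (8): add — endpoints in different components.
6—8 (8): add — endpoints in different components.
1—3 (10): add — endpoints in different components.
2—3 (10): add — endpoints in different components.
Edges rejected before the tree was complete: 0.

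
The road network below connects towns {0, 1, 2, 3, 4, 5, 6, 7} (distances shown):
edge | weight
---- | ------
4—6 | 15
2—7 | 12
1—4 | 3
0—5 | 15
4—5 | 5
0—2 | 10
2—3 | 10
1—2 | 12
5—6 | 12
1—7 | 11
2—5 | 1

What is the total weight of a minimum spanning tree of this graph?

52

Kruskal's algorithm — process edges by increasing weight (ties by edge label):
2—5 (1): add — endpoints in different components.
1—4 (3): add — endpoints in different components.
4—5 (5): add — endpoints in different components.
0—2 (10): add — endpoints in different components.
2—3 (10): add — endpoints in different components.
1—7 (11): add — endpoints in different components.
1—2 (12): skip — 1 and 2 already connected.
2—7 (12): skip — 2 and 7 already connected.
5—6 (12): add — endpoints in different components.
MST edges: 2—5, 1—4, 4—5, 0—2, 2—3, 1—7, 5—6; total weight 1+3+5+10+10+11+12 = 52.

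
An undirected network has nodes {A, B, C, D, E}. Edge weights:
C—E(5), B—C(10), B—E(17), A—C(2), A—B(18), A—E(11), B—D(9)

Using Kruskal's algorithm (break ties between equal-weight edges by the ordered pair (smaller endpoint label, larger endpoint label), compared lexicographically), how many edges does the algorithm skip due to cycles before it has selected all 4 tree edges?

Kruskal's algorithm — process edges by increasing weight (ties by edge label):
A—C (2): add — endpoints in different components.
C—E (5): add — endpoints in different components.
B—D (9): add — endpoints in different components.
B—C (10): add — endpoints in different components.
Edges rejected before the tree was complete: 0.

0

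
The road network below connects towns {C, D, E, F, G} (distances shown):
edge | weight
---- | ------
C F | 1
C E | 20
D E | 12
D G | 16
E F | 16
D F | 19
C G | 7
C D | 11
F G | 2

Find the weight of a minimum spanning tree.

26

Prim's algorithm from E:
Step 1: cheapest edge leaving the tree is D E (12); add D.
Step 2: cheapest edge leaving the tree is C D (11); add C.
Step 3: cheapest edge leaving the tree is C F (1); add F.
Step 4: cheapest edge leaving the tree is F G (2); add G.
MST edges: D E, C D, C F, F G; total weight 12+11+1+2 = 26.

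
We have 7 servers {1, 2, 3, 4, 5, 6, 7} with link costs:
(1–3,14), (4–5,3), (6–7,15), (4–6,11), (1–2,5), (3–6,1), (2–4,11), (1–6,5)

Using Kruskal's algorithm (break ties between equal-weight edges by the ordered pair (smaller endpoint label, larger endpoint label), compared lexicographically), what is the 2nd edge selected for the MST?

4-5

Kruskal's algorithm — process edges by increasing weight (ties by edge label):
3–6 (1): add. Components now {1} {2} {3,6} {4} {5} {7}
4–5 (3): add. Components now {1} {2} {3,6} {4,5} {7}
1–2 (5): add. Components now {1,2} {3,6} {4,5} {7}
1–6 (5): add. Components now {1,2,3,6} {4,5} {7}
2–4 (11): add. Components now {1,2,3,4,5,6} {7}
4–6 (11): skip — 4 and 6 already connected.
1–3 (14): skip — 1 and 3 already connected.
6–7 (15): add. Components now {1,2,3,4,5,6,7}
The 2nd edge added is 4–5.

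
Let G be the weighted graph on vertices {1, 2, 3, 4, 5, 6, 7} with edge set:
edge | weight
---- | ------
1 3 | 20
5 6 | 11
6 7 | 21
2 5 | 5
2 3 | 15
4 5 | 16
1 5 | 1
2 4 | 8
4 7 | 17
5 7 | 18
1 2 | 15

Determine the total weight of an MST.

Kruskal's algorithm — process edges by increasing weight (ties by edge label):
1 5 (1): add. Components now {1,5} {2} {3} {4} {6} {7}
2 5 (5): add. Components now {1,2,5} {3} {4} {6} {7}
2 4 (8): add. Components now {1,2,4,5} {3} {6} {7}
5 6 (11): add. Components now {1,2,4,5,6} {3} {7}
1 2 (15): skip — 1 and 2 already connected.
2 3 (15): add. Components now {1,2,3,4,5,6} {7}
4 5 (16): skip — 4 and 5 already connected.
4 7 (17): add. Components now {1,2,3,4,5,6,7}
MST edges: 1 5, 2 5, 2 4, 5 6, 2 3, 4 7; total weight 1+5+8+11+15+17 = 57.

57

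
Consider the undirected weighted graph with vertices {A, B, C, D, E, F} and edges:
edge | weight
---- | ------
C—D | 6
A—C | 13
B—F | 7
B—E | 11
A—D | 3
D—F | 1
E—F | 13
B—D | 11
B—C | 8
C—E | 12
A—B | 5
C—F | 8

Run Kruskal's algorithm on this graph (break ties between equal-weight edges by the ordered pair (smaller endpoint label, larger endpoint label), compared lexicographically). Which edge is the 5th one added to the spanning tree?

Sort edges by weight, then run Kruskal:
D—F (1): add. Components now {A} {B} {C} {D,F} {E}
A—D (3): add. Components now {A,D,F} {B} {C} {E}
A—B (5): add. Components now {A,B,D,F} {C} {E}
C—D (6): add. Components now {A,B,C,D,F} {E}
B—F (7): skip — B and F already connected.
B—C (8): skip — B and C already connected.
C—F (8): skip — C and F already connected.
B—D (11): skip — B and D already connected.
B—E (11): add. Components now {A,B,C,D,E,F}
The 5th edge added is B—E.

B-E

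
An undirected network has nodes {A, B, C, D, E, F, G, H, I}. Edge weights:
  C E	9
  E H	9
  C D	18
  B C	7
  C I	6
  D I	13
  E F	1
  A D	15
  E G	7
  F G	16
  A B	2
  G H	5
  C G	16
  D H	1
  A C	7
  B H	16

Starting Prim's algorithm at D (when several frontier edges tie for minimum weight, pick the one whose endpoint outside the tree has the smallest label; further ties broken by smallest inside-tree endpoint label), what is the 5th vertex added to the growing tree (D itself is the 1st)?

F

Prim, starting at D.
Step 1: cheapest edge leaving the tree is D H (1); add H.
Step 2: cheapest edge leaving the tree is G H (5); add G.
Step 3: cheapest edge leaving the tree is E G (7); add E.
Step 4: cheapest edge leaving the tree is E F (1); add F.
Step 5: cheapest edge leaving the tree is C E (9); add C.
Step 6: cheapest edge leaving the tree is C I (6); add I.
Step 7: cheapest edge leaving the tree is A C (7); add A.
Step 8: cheapest edge leaving the tree is A B (2); add B.
Vertex order: D, H, G, E, F, C, I, A, B. The 5th vertex is F.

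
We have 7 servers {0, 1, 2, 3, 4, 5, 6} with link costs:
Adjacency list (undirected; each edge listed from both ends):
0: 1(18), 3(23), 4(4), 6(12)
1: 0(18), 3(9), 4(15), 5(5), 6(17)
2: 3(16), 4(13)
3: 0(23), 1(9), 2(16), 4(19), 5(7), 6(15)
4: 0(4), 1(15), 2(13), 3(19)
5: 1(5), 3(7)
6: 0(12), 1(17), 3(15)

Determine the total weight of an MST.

56

Grow the tree from 1 using Prim:
Step 1: frontier [1 5 5, 1 3 9, 1 4 15, 1 6 17, 0 1 18] → take 1 5 (5); add 5.
Step 2: frontier [1 3 9, 1 4 15, 1 6 17, 0 1 18, 3 5 7] → take 3 5 (7); add 3.
Step 3: frontier [1 4 15, 1 6 17, 0 1 18, 3 6 15, 2 3 16, 3 4 19, 0 3 23] → take 1 4 (15); add 4.
Step 4: frontier [1 6 17, 0 1 18, 3 6 15, 2 3 16, 0 3 23, 0 4 4, 2 4 13] → take 0 4 (4); add 0.
Step 5: frontier [0 6 12, 1 6 17, 3 6 15, 2 3 16, 2 4 13] → take 0 6 (12); add 6.
Step 6: frontier [2 3 16, 2 4 13] → take 2 4 (13); add 2.
MST edges: 1 5, 3 5, 1 4, 0 4, 0 6, 2 4; total weight 5+7+15+4+12+13 = 56.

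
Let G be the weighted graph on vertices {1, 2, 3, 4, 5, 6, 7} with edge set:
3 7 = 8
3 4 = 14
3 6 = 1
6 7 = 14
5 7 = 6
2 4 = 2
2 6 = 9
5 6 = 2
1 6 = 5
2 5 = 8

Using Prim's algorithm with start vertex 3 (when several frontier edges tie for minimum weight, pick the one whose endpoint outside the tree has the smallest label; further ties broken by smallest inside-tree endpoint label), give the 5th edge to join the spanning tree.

2-5

Prim's algorithm from 3:
Step 1: cheapest edge leaving the tree is 3 6 (1); add 6.
Step 2: cheapest edge leaving the tree is 5 6 (2); add 5.
Step 3: cheapest edge leaving the tree is 1 6 (5); add 1.
Step 4: cheapest edge leaving the tree is 5 7 (6); add 7.
Step 5: cheapest edge leaving the tree is 2 5 (8); add 2.
Step 6: cheapest edge leaving the tree is 2 4 (2); add 4.
The 5th edge added is 2 5.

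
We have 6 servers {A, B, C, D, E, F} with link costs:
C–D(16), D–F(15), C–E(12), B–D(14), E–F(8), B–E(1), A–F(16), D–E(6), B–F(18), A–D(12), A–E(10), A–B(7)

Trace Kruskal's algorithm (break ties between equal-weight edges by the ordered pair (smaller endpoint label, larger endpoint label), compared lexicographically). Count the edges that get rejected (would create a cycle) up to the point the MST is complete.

2

Kruskal's algorithm — process edges by increasing weight (ties by edge label):
B–E (1): add — endpoints in different components.
D–E (6): add — endpoints in different components.
A–B (7): add — endpoints in different components.
E–F (8): add — endpoints in different components.
A–E (10): skip — A and E already connected.
A–D (12): skip — A and D already connected.
C–E (12): add — endpoints in different components.
Edges rejected before the tree was complete: 2.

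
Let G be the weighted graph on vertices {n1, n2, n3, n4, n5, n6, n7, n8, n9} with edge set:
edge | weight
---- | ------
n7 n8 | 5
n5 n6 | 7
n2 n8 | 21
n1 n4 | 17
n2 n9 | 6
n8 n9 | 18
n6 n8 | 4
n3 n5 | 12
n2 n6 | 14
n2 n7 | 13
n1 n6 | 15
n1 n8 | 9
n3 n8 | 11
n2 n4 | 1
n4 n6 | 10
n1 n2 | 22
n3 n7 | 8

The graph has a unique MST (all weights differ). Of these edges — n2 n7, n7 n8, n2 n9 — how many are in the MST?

2

Sort edges by weight, then run Kruskal:
n2 n4 (1): add — endpoints in different components.
n6 n8 (4): add — endpoints in different components.
n7 n8 (5): add — endpoints in different components.
n2 n9 (6): add — endpoints in different components.
n5 n6 (7): add — endpoints in different components.
n3 n7 (8): add — endpoints in different components.
n1 n8 (9): add — endpoints in different components.
n4 n6 (10): add — endpoints in different components.
MST edge set: {n2 n4, n6 n8, n7 n8, n2 n9, n5 n6, n3 n7, n1 n8, n4 n6}.
Of the listed edges, {n7 n8, n2 n9} are in the MST → 2.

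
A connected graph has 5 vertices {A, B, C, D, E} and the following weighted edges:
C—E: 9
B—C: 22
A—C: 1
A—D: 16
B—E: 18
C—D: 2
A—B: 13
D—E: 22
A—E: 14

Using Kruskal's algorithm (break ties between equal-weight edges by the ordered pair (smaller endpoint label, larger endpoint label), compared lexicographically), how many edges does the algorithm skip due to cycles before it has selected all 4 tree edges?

Kruskal's algorithm — process edges by increasing weight (ties by edge label):
A—C (1): add. Components now {A,C} {B} {D} {E}
C—D (2): add. Components now {A,C,D} {B} {E}
C—E (9): add. Components now {A,C,D,E} {B}
A—B (13): add. Components now {A,B,C,D,E}
Edges rejected before the tree was complete: 0.

0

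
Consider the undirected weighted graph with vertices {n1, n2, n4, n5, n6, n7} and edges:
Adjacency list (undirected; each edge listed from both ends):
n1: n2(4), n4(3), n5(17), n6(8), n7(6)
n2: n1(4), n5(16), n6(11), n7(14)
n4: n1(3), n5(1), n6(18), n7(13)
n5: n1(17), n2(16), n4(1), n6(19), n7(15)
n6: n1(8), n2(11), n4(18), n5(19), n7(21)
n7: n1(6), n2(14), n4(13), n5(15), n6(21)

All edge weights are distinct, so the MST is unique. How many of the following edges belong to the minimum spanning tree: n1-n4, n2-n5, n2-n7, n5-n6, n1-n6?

2

Kruskal: consider edges lightest-first.
n4-n5 (1): add — endpoints in different components.
n1-n4 (3): add — endpoints in different components.
n1-n2 (4): add — endpoints in different components.
n1-n7 (6): add — endpoints in different components.
n1-n6 (8): add — endpoints in different components.
MST edge set: {n4-n5, n1-n4, n1-n2, n1-n7, n1-n6}.
Of the listed edges, {n1-n4, n1-n6} are in the MST → 2.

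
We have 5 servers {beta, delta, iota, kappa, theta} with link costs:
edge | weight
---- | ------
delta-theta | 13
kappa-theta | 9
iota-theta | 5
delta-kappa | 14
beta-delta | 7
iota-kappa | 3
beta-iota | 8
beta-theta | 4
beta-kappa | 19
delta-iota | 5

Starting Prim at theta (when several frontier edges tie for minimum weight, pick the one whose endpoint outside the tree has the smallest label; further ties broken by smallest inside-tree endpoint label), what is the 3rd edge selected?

Prim's algorithm from theta:
Step 1: frontier [beta-theta 4, iota-theta 5, kappa-theta 9, delta-theta 13] → take beta-theta (4); add beta.
Step 2: frontier [beta-delta 7, beta-iota 8, beta-kappa 19, iota-theta 5, kappa-theta 9, delta-theta 13] → take iota-theta (5); add iota.
Step 3: frontier [beta-delta 7, beta-kappa 19, iota-kappa 3, delta-iota 5, kappa-theta 9, delta-theta 13] → take iota-kappa (3); add kappa.
Step 4: frontier [beta-delta 7, delta-iota 5, delta-kappa 14, delta-theta 13] → take delta-iota (5); add delta.
The 3rd edge added is iota-kappa.

iota-kappa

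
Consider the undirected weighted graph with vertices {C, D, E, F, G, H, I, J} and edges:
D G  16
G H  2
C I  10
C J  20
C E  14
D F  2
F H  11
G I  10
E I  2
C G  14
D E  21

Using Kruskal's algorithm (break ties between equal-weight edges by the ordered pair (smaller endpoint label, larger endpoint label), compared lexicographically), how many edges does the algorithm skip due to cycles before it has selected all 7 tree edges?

3

Kruskal: consider edges lightest-first.
D F (2): add — endpoints in different components.
E I (2): add — endpoints in different components.
G H (2): add — endpoints in different components.
C I (10): add — endpoints in different components.
G I (10): add — endpoints in different components.
F H (11): add — endpoints in different components.
C E (14): skip — C and E already connected.
C G (14): skip — C and G already connected.
D G (16): skip — D and G already connected.
C J (20): add — endpoints in different components.
Edges rejected before the tree was complete: 3.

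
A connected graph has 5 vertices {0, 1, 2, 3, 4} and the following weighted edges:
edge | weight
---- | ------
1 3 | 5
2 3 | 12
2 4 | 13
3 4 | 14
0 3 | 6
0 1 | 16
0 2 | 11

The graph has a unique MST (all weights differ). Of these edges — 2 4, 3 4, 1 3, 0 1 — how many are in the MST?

2

Kruskal's algorithm — process edges by increasing weight (ties by edge label):
1 3 (5): add — endpoints in different components.
0 3 (6): add — endpoints in different components.
0 2 (11): add — endpoints in different components.
2 3 (12): skip — 2 and 3 already connected.
2 4 (13): add — endpoints in different components.
MST edge set: {1 3, 0 3, 0 2, 2 4}.
Of the listed edges, {2 4, 1 3} are in the MST → 2.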